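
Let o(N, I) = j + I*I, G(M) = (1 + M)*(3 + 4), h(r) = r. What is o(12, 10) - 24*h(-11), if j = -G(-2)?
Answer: 371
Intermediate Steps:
G(M) = 7 + 7*M (G(M) = (1 + M)*7 = 7 + 7*M)
j = 7 (j = -(7 + 7*(-2)) = -(7 - 14) = -1*(-7) = 7)
o(N, I) = 7 + I² (o(N, I) = 7 + I*I = 7 + I²)
o(12, 10) - 24*h(-11) = (7 + 10²) - 24*(-11) = (7 + 100) + 264 = 107 + 264 = 371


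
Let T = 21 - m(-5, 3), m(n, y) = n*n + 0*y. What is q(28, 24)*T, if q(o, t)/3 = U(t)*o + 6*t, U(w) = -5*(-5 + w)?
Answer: 30192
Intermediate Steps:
U(w) = 25 - 5*w
m(n, y) = n² (m(n, y) = n² + 0 = n²)
q(o, t) = 18*t + 3*o*(25 - 5*t) (q(o, t) = 3*((25 - 5*t)*o + 6*t) = 3*(o*(25 - 5*t) + 6*t) = 3*(6*t + o*(25 - 5*t)) = 18*t + 3*o*(25 - 5*t))
T = -4 (T = 21 - 1*(-5)² = 21 - 1*25 = 21 - 25 = -4)
q(28, 24)*T = (18*24 - 15*28*(-5 + 24))*(-4) = (432 - 15*28*19)*(-4) = (432 - 7980)*(-4) = -7548*(-4) = 30192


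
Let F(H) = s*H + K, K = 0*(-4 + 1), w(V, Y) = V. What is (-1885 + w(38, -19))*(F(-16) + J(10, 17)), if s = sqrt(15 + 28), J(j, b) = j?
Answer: -18470 + 29552*sqrt(43) ≈ 1.7532e+5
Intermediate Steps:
K = 0 (K = 0*(-3) = 0)
s = sqrt(43) ≈ 6.5574
F(H) = H*sqrt(43) (F(H) = sqrt(43)*H + 0 = H*sqrt(43) + 0 = H*sqrt(43))
(-1885 + w(38, -19))*(F(-16) + J(10, 17)) = (-1885 + 38)*(-16*sqrt(43) + 10) = -1847*(10 - 16*sqrt(43)) = -18470 + 29552*sqrt(43)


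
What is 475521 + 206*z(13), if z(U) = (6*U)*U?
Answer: 684405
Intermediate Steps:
z(U) = 6*U²
475521 + 206*z(13) = 475521 + 206*(6*13²) = 475521 + 206*(6*169) = 475521 + 206*1014 = 475521 + 208884 = 684405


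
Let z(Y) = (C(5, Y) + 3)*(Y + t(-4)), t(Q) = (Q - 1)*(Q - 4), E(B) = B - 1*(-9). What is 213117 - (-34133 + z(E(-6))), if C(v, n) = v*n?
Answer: 246476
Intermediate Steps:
C(v, n) = n*v
E(B) = 9 + B (E(B) = B + 9 = 9 + B)
t(Q) = (-1 + Q)*(-4 + Q)
z(Y) = (3 + 5*Y)*(40 + Y) (z(Y) = (Y*5 + 3)*(Y + (4 + (-4)² - 5*(-4))) = (5*Y + 3)*(Y + (4 + 16 + 20)) = (3 + 5*Y)*(Y + 40) = (3 + 5*Y)*(40 + Y))
213117 - (-34133 + z(E(-6))) = 213117 - (-34133 + (120 + 5*(9 - 6)² + 203*(9 - 6))) = 213117 - (-34133 + (120 + 5*3² + 203*3)) = 213117 - (-34133 + (120 + 5*9 + 609)) = 213117 - (-34133 + (120 + 45 + 609)) = 213117 - (-34133 + 774) = 213117 - 1*(-33359) = 213117 + 33359 = 246476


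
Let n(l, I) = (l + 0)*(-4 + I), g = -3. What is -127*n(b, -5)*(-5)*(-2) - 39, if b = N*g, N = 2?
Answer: -68619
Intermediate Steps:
b = -6 (b = 2*(-3) = -6)
n(l, I) = l*(-4 + I)
-127*n(b, -5)*(-5)*(-2) - 39 = -127*-6*(-4 - 5)*(-5)*(-2) - 39 = -127*-6*(-9)*(-5)*(-2) - 39 = -127*54*(-5)*(-2) - 39 = -(-34290)*(-2) - 39 = -127*540 - 39 = -68580 - 39 = -68619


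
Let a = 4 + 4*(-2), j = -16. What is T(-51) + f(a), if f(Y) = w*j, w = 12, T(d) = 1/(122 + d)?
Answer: -13631/71 ≈ -191.99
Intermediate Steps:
a = -4 (a = 4 - 8 = -4)
f(Y) = -192 (f(Y) = 12*(-16) = -192)
T(-51) + f(a) = 1/(122 - 51) - 192 = 1/71 - 192 = -13631/71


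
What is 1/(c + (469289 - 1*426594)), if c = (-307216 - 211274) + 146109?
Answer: -1/329686 ≈ -3.0332e-6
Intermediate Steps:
c = -372381 (c = -518490 + 146109 = -372381)
1/(c + (469289 - 1*426594)) = 1/(-372381 + (469289 - 1*426594)) = 1/(-372381 + (469289 - 426594)) = 1/(-372381 + 42695) = 1/(-329686) = -1/329686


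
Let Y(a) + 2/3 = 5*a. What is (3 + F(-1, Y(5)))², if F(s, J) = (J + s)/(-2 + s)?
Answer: 1849/81 ≈ 22.827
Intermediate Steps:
Y(a) = -⅔ + 5*a
F(s, J) = (J + s)/(-2 + s)
(3 + F(-1, Y(5)))² = (3 + ((-⅔ + 5*5) - 1)/(-2 - 1))² = (3 + ((-⅔ + 25) - 1)/(-3))² = (3 - (73/3 - 1)/3)² = (3 - ⅓*70/3)² = (3 - 70/9)² = (-43/9)² = 1849/81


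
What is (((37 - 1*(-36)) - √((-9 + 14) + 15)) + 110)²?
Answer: 33509 - 732*√5 ≈ 31872.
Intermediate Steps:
(((37 - 1*(-36)) - √((-9 + 14) + 15)) + 110)² = (((37 + 36) - √(5 + 15)) + 110)² = ((73 - √20) + 110)² = ((73 - 2*√5) + 110)² = (183 - 2*√5)²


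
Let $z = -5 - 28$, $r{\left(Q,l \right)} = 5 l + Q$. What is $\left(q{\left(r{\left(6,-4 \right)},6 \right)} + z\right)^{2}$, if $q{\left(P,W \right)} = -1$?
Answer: $1156$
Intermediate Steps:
$r{\left(Q,l \right)} = Q + 5 l$
$z = -33$
$\left(q{\left(r{\left(6,-4 \right)},6 \right)} + z\right)^{2} = \left(-1 - 33\right)^{2} = \left(-34\right)^{2} = 1156$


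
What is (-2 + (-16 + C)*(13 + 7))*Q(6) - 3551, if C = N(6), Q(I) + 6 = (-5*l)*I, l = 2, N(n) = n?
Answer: 9781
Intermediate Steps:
Q(I) = -6 - 10*I (Q(I) = -6 + (-5*2)*I = -6 - 10*I)
C = 6
(-2 + (-16 + C)*(13 + 7))*Q(6) - 3551 = (-2 + (-16 + 6)*(13 + 7))*(-6 - 10*6) - 3551 = (-2 - 10*20)*(-6 - 60) - 3551 = (-2 - 200)*(-66) - 3551 = -202*(-66) - 3551 = 13332 - 3551 = 9781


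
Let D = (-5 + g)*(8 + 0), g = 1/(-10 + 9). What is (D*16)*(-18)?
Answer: 13824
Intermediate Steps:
g = -1 (g = 1/(-1) = -1)
D = -48 (D = (-5 - 1)*(8 + 0) = -6*8 = -48)
(D*16)*(-18) = -48*16*(-18) = -768*(-18) = 13824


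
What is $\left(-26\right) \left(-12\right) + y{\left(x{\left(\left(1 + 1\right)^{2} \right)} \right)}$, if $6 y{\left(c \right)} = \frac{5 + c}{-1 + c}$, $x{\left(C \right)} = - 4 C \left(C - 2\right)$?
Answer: $\frac{6867}{22} \approx 312.14$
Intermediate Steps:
$x{\left(C \right)} = - 4 C \left(-2 + C\right)$
$y{\left(c \right)} = \frac{5 + c}{6 \left(-1 + c\right)}$ ($y{\left(c \right)} = \frac{\left(5 + c\right) \frac{1}{-1 + c}}{6} = \frac{\frac{1}{-1 + c} \left(5 + c\right)}{6} = \frac{5 + c}{6 \left(-1 + c\right)}$)
$\left(-26\right) \left(-12\right) + y{\left(x{\left(\left(1 + 1\right)^{2} \right)} \right)} = \left(-26\right) \left(-12\right) + \frac{5 + 4 \left(1 + 1\right)^{2} \left(2 - \left(1 + 1\right)^{2}\right)}{6 \left(-1 + 4 \left(1 + 1\right)^{2} \left(2 - \left(1 + 1\right)^{2}\right)\right)} = 312 + \frac{5 + 4 \cdot 2^{2} \left(2 - 2^{2}\right)}{6 \left(-1 + 4 \cdot 2^{2} \left(2 - 2^{2}\right)\right)} = 312 + \frac{5 + 4 \cdot 4 \left(2 - 4\right)}{6 \left(-1 + 4 \cdot 4 \left(2 - 4\right)\right)} = 312 + \frac{5 + 4 \cdot 4 \left(-2\right)}{6 \left(-1 + 4 \cdot 4 \left(-2\right)\right)} = 312 + \frac{5 - 32}{6 \left(-1 - 32\right)} = 312 + \frac{1}{6} \frac{1}{-33} \left(-27\right) = 312 + \frac{1}{6} \left(- \frac{1}{33}\right) \left(-27\right) = 312 + \frac{3}{22} = \frac{6867}{22}$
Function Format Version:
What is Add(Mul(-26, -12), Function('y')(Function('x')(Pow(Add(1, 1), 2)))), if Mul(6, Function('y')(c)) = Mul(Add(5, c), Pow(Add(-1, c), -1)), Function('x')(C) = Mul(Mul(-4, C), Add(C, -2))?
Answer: Rational(6867, 22) ≈ 312.14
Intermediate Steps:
Function('x')(C) = Mul(-4, C, Add(-2, C)) (Function('x')(C) = Mul(Mul(-4, C), Add(-2, C)) = Mul(-4, C, Add(-2, C)))
Function('y')(c) = Mul(Rational(1, 6), Pow(Add(-1, c), -1), Add(5, c)) (Function('y')(c) = Mul(Rational(1, 6), Mul(Add(5, c), Pow(Add(-1, c), -1))) = Mul(Rational(1, 6), Mul(Pow(Add(-1, c), -1), Add(5, c))) = Mul(Rational(1, 6), Pow(Add(-1, c), -1), Add(5, c)))
Add(Mul(-26, -12), Function('y')(Function('x')(Pow(Add(1, 1), 2)))) = Add(Mul(-26, -12), Mul(Rational(1, 6), Pow(Add(-1, Mul(4, Pow(Add(1, 1), 2), Add(2, Mul(-1, Pow(Add(1, 1), 2))))), -1), Add(5, Mul(4, Pow(Add(1, 1), 2), Add(2, Mul(-1, Pow(Add(1, 1), 2))))))) = Add(312, Mul(Rational(1, 6), Pow(Add(-1, Mul(4, Pow(2, 2), Add(2, Mul(-1, Pow(2, 2))))), -1), Add(5, Mul(4, Pow(2, 2), Add(2, Mul(-1, Pow(2, 2))))))) = Add(312, Mul(Rational(1, 6), Pow(Add(-1, Mul(4, 4, Add(2, Mul(-1, 4)))), -1), Add(5, Mul(4, 4, Add(2, Mul(-1, 4)))))) = Add(312, Mul(Rational(1, 6), Pow(Add(-1, Mul(4, 4, Add(2, -4))), -1), Add(5, Mul(4, 4, Add(2, -4))))) = Add(312, Mul(Rational(1, 6), Pow(Add(-1, Mul(4, 4, -2)), -1), Add(5, Mul(4, 4, -2)))) = Add(312, Mul(Rational(1, 6), Pow(Add(-1, -32), -1), Add(5, -32))) = Add(312, Mul(Rational(1, 6), Pow(-33, -1), -27)) = Add(312, Mul(Rational(1, 6), Rational(-1, 33), -27)) = Add(312, Rational(3, 22)) = Rational(6867, 22)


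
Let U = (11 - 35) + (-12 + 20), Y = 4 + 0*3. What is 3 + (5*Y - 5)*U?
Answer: -237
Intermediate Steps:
Y = 4 (Y = 4 + 0 = 4)
U = -16 (U = -24 + 8 = -16)
3 + (5*Y - 5)*U = 3 + (5*4 - 5)*(-16) = 3 + (20 - 5)*(-16) = 3 + 15*(-16) = 3 - 240 = -237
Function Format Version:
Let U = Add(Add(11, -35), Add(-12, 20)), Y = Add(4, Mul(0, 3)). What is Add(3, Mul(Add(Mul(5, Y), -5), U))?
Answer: -237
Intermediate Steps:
Y = 4 (Y = Add(4, 0) = 4)
U = -16 (U = Add(-24, 8) = -16)
Add(3, Mul(Add(Mul(5, Y), -5), U)) = Add(3, Mul(Add(Mul(5, 4), -5), -16)) = Add(3, Mul(Add(20, -5), -16)) = Add(3, Mul(15, -16)) = Add(3, -240) = -237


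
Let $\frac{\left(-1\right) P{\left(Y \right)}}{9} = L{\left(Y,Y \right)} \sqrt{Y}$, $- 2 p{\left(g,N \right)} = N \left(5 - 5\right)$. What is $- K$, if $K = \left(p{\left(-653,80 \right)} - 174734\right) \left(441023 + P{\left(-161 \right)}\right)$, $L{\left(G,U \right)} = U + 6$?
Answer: $77061712882 + 243753930 i \sqrt{161} \approx 7.7062 \cdot 10^{10} + 3.0929 \cdot 10^{9} i$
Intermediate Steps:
$L{\left(G,U \right)} = 6 + U$
$p{\left(g,N \right)} = 0$ ($p{\left(g,N \right)} = - \frac{N \left(5 - 5\right)}{2} = - \frac{N 0}{2} = \left(- \frac{1}{2}\right) 0 = 0$)
$P{\left(Y \right)} = - 9 \sqrt{Y} \left(6 + Y\right)$ ($P{\left(Y \right)} = - 9 \left(6 + Y\right) \sqrt{Y} = - 9 \sqrt{Y} \left(6 + Y\right)$)
$K = -77061712882 - 243753930 i \sqrt{161}$ ($K = \left(0 - 174734\right) \left(441023 + 9 \sqrt{-161} \left(-6 - -161\right)\right) = - 174734 \left(441023 + 9 i \sqrt{161} \left(-6 + 161\right)\right) = - 174734 \left(441023 + 9 i \sqrt{161} \cdot 155\right) = - 174734 \left(441023 + 1395 i \sqrt{161}\right) = -77061712882 - 243753930 i \sqrt{161} \approx -7.7062 \cdot 10^{10} - 3.0929 \cdot 10^{9} i$)
$- K = - (-77061712882 - 243753930 i \sqrt{161}) = 77061712882 + 243753930 i \sqrt{161}$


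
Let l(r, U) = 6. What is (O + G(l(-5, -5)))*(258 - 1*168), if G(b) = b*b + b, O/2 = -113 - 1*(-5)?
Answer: -15660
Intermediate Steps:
O = -216 (O = 2*(-113 - 1*(-5)) = 2*(-113 + 5) = 2*(-108) = -216)
G(b) = b + b**2 (G(b) = b**2 + b = b + b**2)
(O + G(l(-5, -5)))*(258 - 1*168) = (-216 + 6*(1 + 6))*(258 - 1*168) = (-216 + 6*7)*(258 - 168) = (-216 + 42)*90 = -174*90 = -15660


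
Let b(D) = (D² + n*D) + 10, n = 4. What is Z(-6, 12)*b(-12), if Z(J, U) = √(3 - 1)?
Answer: 106*√2 ≈ 149.91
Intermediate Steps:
Z(J, U) = √2
b(D) = 10 + D² + 4*D (b(D) = (D² + 4*D) + 10 = 10 + D² + 4*D)
Z(-6, 12)*b(-12) = √2*(10 + (-12)² + 4*(-12)) = √2*(10 + 144 - 48) = √2*106 = 106*√2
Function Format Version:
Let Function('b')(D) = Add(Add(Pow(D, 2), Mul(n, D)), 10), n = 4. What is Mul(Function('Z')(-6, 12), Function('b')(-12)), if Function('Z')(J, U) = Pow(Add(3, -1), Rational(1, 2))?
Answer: Mul(106, Pow(2, Rational(1, 2))) ≈ 149.91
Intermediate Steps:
Function('Z')(J, U) = Pow(2, Rational(1, 2))
Function('b')(D) = Add(10, Pow(D, 2), Mul(4, D)) (Function('b')(D) = Add(Add(Pow(D, 2), Mul(4, D)), 10) = Add(10, Pow(D, 2), Mul(4, D)))
Mul(Function('Z')(-6, 12), Function('b')(-12)) = Mul(Pow(2, Rational(1, 2)), Add(10, Pow(-12, 2), Mul(4, -12))) = Mul(Pow(2, Rational(1, 2)), Add(10, 144, -48)) = Mul(Pow(2, Rational(1, 2)), 106) = Mul(106, Pow(2, Rational(1, 2)))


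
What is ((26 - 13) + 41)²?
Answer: 2916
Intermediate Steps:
((26 - 13) + 41)² = (13 + 41)² = 54² = 2916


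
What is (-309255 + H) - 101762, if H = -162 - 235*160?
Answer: -448779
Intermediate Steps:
H = -37762 (H = -162 - 37600 = -37762)
(-309255 + H) - 101762 = (-309255 - 37762) - 101762 = -347017 - 101762 = -448779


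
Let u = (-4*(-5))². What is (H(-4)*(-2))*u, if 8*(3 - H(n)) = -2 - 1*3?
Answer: -2900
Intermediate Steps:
H(n) = 29/8 (H(n) = 3 - (-2 - 1*3)/8 = 3 - (-2 - 3)/8 = 3 - ⅛*(-5) = 3 + 5/8 = 29/8)
u = 400 (u = 20² = 400)
(H(-4)*(-2))*u = ((29/8)*(-2))*400 = -29/4*400 = -2900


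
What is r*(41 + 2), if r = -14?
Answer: -602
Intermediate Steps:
r*(41 + 2) = -14*(41 + 2) = -14*43 = -602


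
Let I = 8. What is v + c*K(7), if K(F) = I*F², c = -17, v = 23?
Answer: -6641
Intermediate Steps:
K(F) = 8*F²
v + c*K(7) = 23 - 136*7² = 23 - 136*49 = 23 - 17*392 = 23 - 6664 = -6641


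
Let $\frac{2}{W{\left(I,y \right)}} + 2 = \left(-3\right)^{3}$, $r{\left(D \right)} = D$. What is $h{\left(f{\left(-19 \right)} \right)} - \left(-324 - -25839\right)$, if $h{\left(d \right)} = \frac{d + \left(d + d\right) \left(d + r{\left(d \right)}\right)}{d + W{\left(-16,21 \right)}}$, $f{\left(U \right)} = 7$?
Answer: $- \frac{5122628}{201} \approx -25486.0$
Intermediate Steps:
$W{\left(I,y \right)} = - \frac{2}{29}$ ($W{\left(I,y \right)} = \frac{2}{-2 + \left(-3\right)^{3}} = \frac{2}{-2 - 27} = \frac{2}{-29} = 2 \left(- \frac{1}{29}\right) = - \frac{2}{29}$)
$h{\left(d \right)} = \frac{d + 4 d^{2}}{- \frac{2}{29} + d}$ ($h{\left(d \right)} = \frac{d + \left(d + d\right) \left(d + d\right)}{d - \frac{2}{29}} = \frac{d + 2 d 2 d}{- \frac{2}{29} + d} = \frac{d + 4 d^{2}}{- \frac{2}{29} + d}$)
$h{\left(f{\left(-19 \right)} \right)} - \left(-324 - -25839\right) = 29 \cdot 7 \frac{1}{-2 + 29 \cdot 7} \left(1 + 4 \cdot 7\right) - \left(-324 - -25839\right) = 29 \cdot 7 \frac{1}{-2 + 203} \left(1 + 28\right) - \left(-324 + 25839\right) = 29 \cdot 7 \cdot \frac{1}{201} \cdot 29 - 25515 = \frac{5887}{201} - 25515 = - \frac{5122628}{201}$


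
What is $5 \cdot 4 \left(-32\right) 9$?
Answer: $-5760$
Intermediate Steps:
$5 \cdot 4 \left(-32\right) 9 = 20 \left(-32\right) 9 = \left(-640\right) 9 = -5760$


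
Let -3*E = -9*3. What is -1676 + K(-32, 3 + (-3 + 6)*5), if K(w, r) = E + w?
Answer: -1699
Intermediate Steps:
E = 9 (E = -(-3)*3 = -⅓*(-27) = 9)
K(w, r) = 9 + w
-1676 + K(-32, 3 + (-3 + 6)*5) = -1676 + (9 - 32) = -1676 - 23 = -1699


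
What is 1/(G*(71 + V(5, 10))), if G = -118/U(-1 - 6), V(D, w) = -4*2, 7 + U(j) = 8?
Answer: -1/7434 ≈ -0.00013452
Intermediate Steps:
U(j) = 1 (U(j) = -7 + 8 = 1)
V(D, w) = -8
G = -118 (G = -118/1 = -118*1 = -118)
1/(G*(71 + V(5, 10))) = 1/(-118*(71 - 8)) = 1/(-118*63) = 1/(-7434) = -1/7434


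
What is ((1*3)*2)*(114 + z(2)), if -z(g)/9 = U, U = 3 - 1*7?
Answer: 900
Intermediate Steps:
U = -4 (U = 3 - 7 = -4)
z(g) = 36 (z(g) = -9*(-4) = 36)
((1*3)*2)*(114 + z(2)) = ((1*3)*2)*(114 + 36) = (3*2)*150 = 6*150 = 900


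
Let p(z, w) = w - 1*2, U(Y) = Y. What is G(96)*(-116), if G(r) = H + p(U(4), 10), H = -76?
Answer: 7888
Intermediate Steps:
p(z, w) = -2 + w (p(z, w) = w - 2 = -2 + w)
G(r) = -68 (G(r) = -76 + (-2 + 10) = -76 + 8 = -68)
G(96)*(-116) = -68*(-116) = 7888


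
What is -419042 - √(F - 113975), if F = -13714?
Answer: -419042 - I*√127689 ≈ -4.1904e+5 - 357.34*I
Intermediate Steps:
-419042 - √(F - 113975) = -419042 - √(-13714 - 113975) = -419042 - √(-127689) = -419042 - I*√127689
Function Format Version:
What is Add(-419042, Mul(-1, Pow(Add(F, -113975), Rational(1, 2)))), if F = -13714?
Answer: Add(-419042, Mul(-1, I, Pow(127689, Rational(1, 2)))) ≈ Add(-4.1904e+5, Mul(-357.34, I))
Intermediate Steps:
Add(-419042, Mul(-1, Pow(Add(F, -113975), Rational(1, 2)))) = Add(-419042, Mul(-1, Pow(Add(-13714, -113975), Rational(1, 2)))) = Add(-419042, Mul(-1, Pow(-127689, Rational(1, 2)))) = Add(-419042, Mul(-1, Mul(I, Pow(127689, Rational(1, 2))))) = Add(-419042, Mul(-1, I, Pow(127689, Rational(1, 2))))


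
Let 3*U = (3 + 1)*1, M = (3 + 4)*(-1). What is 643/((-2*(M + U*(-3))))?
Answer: 643/22 ≈ 29.227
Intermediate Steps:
M = -7 (M = 7*(-1) = -7)
U = 4/3 (U = ((3 + 1)*1)/3 = (4*1)/3 = (⅓)*4 = 4/3 ≈ 1.3333)
643/((-2*(M + U*(-3)))) = 643/((-2*(-7 + (4/3)*(-3)))) = 643/((-2*(-7 - 4))) = 643/((-2*(-11))) = 643/22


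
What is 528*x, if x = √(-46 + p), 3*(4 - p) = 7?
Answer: 176*I*√399 ≈ 3515.6*I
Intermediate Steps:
p = 5/3 (p = 4 - ⅓*7 = 4 - 7/3 = 5/3 ≈ 1.6667)
x = I*√399/3 (x = √(-46 + 5/3) = √(-133/3) = I*√399/3 ≈ 6.6583*I)
528*x = 528*(I*√399/3) = 176*I*√399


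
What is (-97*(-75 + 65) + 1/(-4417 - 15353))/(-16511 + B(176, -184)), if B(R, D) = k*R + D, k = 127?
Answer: 19176899/111838890 ≈ 0.17147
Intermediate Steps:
B(R, D) = D + 127*R (B(R, D) = 127*R + D = D + 127*R)
(-97*(-75 + 65) + 1/(-4417 - 15353))/(-16511 + B(176, -184)) = (-97*(-75 + 65) + 1/(-4417 - 15353))/(-16511 + (-184 + 127*176)) = (-97*(-10) + 1/(-19770))/(-16511 + (-184 + 22352)) = (970 - 1/19770)/(-16511 + 22168) = (19176899/19770)/5657 = (19176899/19770)*(1/5657) = 19176899/111838890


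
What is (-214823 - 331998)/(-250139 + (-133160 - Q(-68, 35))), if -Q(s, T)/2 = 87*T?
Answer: 546821/377209 ≈ 1.4496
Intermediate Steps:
Q(s, T) = -174*T
(-214823 - 331998)/(-250139 + (-133160 - Q(-68, 35))) = (-214823 - 331998)/(-250139 + (-133160 - (-174)*35)) = -546821/(-250139 + (-133160 - 1*(-6090))) = -546821/(-250139 + (-133160 + 6090)) = -546821/(-250139 - 127070) = -546821/(-377209) = -546821*(-1/377209) = 546821/377209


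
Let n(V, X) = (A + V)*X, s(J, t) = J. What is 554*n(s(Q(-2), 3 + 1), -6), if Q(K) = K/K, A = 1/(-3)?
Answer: -2216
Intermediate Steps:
A = -⅓ ≈ -0.33333
Q(K) = 1
n(V, X) = X*(-⅓ + V) (n(V, X) = (-⅓ + V)*X = X*(-⅓ + V))
554*n(s(Q(-2), 3 + 1), -6) = 554*(-6*(-⅓ + 1)) = 554*(-6*⅔) = 554*(-4) = -2216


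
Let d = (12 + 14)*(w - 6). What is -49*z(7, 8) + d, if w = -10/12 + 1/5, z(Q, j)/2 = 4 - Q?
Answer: 1823/15 ≈ 121.53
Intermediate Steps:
z(Q, j) = 8 - 2*Q (z(Q, j) = 2*(4 - Q) = 8 - 2*Q)
w = -19/30 (w = -10*1/12 + 1*(⅕) = -⅚ + ⅕ = -19/30 ≈ -0.63333)
d = -2587/15 (d = (12 + 14)*(-19/30 - 6) = 26*(-199/30) = -2587/15 ≈ -172.47)
-49*z(7, 8) + d = -49*(8 - 2*7) - 2587/15 = -49*(8 - 14) - 2587/15 = -49*(-6) - 2587/15 = 294 - 2587/15 = 1823/15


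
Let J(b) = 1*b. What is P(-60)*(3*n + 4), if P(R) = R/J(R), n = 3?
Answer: 13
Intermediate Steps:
J(b) = b
P(R) = 1 (P(R) = R/R = 1)
P(-60)*(3*n + 4) = 1*(3*3 + 4) = 1*(9 + 4) = 1*13 = 13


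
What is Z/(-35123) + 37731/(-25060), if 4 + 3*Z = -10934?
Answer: -1233857153/880182380 ≈ -1.4018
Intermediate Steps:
Z = -3646 (Z = -4/3 + (⅓)*(-10934) = -4/3 - 10934/3 = -3646)
Z/(-35123) + 37731/(-25060) = -3646/(-35123) + 37731/(-25060) = -3646*(-1/35123) + 37731*(-1/25060) = 3646/35123 - 37731/25060 = -1233857153/880182380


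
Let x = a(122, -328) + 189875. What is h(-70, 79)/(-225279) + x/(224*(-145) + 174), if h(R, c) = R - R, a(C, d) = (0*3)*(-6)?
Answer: -189875/32306 ≈ -5.8774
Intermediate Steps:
a(C, d) = 0 (a(C, d) = 0*(-6) = 0)
x = 189875 (x = 0 + 189875 = 189875)
h(R, c) = 0
h(-70, 79)/(-225279) + x/(224*(-145) + 174) = 0/(-225279) + 189875/(224*(-145) + 174) = 0*(-1/225279) + 189875/(-32480 + 174) = 0 + 189875/(-32306) = 0 + 189875*(-1/32306) = 0 - 189875/32306 = -189875/32306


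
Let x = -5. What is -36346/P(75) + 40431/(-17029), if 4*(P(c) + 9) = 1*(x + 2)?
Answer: 2474167327/664131 ≈ 3725.4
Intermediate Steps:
P(c) = -39/4 (P(c) = -9 + (1*(-5 + 2))/4 = -9 + (1*(-3))/4 = -9 + (¼)*(-3) = -9 - ¾ = -39/4)
-36346/P(75) + 40431/(-17029) = -36346/(-39/4) + 40431/(-17029) = -36346*(-4/39) + 40431*(-1/17029) = 145384/39 - 40431/17029 = 2474167327/664131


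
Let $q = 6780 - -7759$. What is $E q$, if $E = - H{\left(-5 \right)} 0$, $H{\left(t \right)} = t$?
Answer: $0$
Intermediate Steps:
$q = 14539$ ($q = 6780 + 7759 = 14539$)
$E = 0$ ($E = \left(-1\right) \left(-5\right) 0 = 5 \cdot 0 = 0$)
$E q = 0 \cdot 14539 = 0$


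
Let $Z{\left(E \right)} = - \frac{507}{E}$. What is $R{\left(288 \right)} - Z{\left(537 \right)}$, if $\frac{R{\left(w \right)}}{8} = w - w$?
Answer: $\frac{169}{179} \approx 0.94413$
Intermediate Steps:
$R{\left(w \right)} = 0$ ($R{\left(w \right)} = 8 \left(w - w\right) = 8 \cdot 0 = 0$)
$R{\left(288 \right)} - Z{\left(537 \right)} = 0 - - \frac{507}{537} = 0 - \left(-507\right) \frac{1}{537} = 0 - - \frac{169}{179} = 0 + \frac{169}{179} = \frac{169}{179}$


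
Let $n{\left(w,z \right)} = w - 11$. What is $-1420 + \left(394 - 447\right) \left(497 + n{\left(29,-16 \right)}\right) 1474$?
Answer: $-40234250$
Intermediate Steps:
$n{\left(w,z \right)} = -11 + w$ ($n{\left(w,z \right)} = w - 11 = -11 + w$)
$-1420 + \left(394 - 447\right) \left(497 + n{\left(29,-16 \right)}\right) 1474 = -1420 + \left(394 - 447\right) \left(497 + \left(-11 + 29\right)\right) 1474 = -1420 + - 53 \left(497 + 18\right) 1474 = -1420 + \left(-53\right) 515 \cdot 1474 = -1420 - 40232830 = -40234250$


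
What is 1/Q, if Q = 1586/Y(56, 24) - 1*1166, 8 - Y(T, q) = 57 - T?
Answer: -7/6576 ≈ -0.0010645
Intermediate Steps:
Y(T, q) = -49 + T (Y(T, q) = 8 - (57 - T) = 8 + (-57 + T) = -49 + T)
Q = -6576/7 (Q = 1586/(-49 + 56) - 1*1166 = 1586/7 - 1166 = -6576/7 ≈ -939.43)
1/Q = 1/(-6576/7) = -7/6576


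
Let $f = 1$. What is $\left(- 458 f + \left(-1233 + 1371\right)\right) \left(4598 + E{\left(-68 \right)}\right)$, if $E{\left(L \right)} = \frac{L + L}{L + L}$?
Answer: $-1471680$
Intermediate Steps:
$E{\left(L \right)} = 1$ ($E{\left(L \right)} = \frac{2 L}{2 L} = 2 L \frac{1}{2 L} = 1$)
$\left(- 458 f + \left(-1233 + 1371\right)\right) \left(4598 + E{\left(-68 \right)}\right) = \left(- 458 \cdot 1 + \left(-1233 + 1371\right)\right) \left(4598 + 1\right) = \left(\left(-1\right) 458 + 138\right) 4599 = \left(-458 + 138\right) 4599 = \left(-320\right) 4599 = -1471680$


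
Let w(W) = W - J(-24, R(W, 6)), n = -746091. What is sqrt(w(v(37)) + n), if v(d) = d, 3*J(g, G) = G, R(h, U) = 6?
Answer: 2*I*sqrt(186514) ≈ 863.75*I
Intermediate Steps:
J(g, G) = G/3
w(W) = -2 + W (w(W) = W - 6/3 = W - 1*2 = W - 2 = -2 + W)
sqrt(w(v(37)) + n) = sqrt((-2 + 37) - 746091) = sqrt(35 - 746091) = sqrt(-746056) = 2*I*sqrt(186514)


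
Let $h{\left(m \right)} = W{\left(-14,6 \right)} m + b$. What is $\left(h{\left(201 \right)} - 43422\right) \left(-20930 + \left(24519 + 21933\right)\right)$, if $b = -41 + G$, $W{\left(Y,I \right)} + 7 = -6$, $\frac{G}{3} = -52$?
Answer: $-1179933104$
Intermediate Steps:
$G = -156$ ($G = 3 \left(-52\right) = -156$)
$W{\left(Y,I \right)} = -13$ ($W{\left(Y,I \right)} = -7 - 6 = -13$)
$b = -197$ ($b = -41 - 156 = -197$)
$h{\left(m \right)} = -197 - 13 m$ ($h{\left(m \right)} = - 13 m - 197 = -197 - 13 m$)
$\left(h{\left(201 \right)} - 43422\right) \left(-20930 + \left(24519 + 21933\right)\right) = \left(\left(-197 - 2613\right) - 43422\right) \left(-20930 + \left(24519 + 21933\right)\right) = \left(\left(-197 - 2613\right) - 43422\right) \left(-20930 + 46452\right) = \left(-2810 - 43422\right) 25522 = \left(-46232\right) 25522 = -1179933104$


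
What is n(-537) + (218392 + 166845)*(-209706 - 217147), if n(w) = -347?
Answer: -164439569508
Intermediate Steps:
n(-537) + (218392 + 166845)*(-209706 - 217147) = -347 + (218392 + 166845)*(-209706 - 217147) = -347 + 385237*(-426853) = -347 - 164439569161 = -164439569508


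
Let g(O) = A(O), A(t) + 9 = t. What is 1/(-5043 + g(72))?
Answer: -1/4980 ≈ -0.00020080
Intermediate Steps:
A(t) = -9 + t
g(O) = -9 + O
1/(-5043 + g(72)) = 1/(-5043 + (-9 + 72)) = 1/(-5043 + 63) = 1/(-4980) = -1/4980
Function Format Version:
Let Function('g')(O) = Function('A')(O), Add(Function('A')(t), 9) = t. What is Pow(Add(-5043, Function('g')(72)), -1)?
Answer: Rational(-1, 4980) ≈ -0.00020080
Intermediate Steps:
Function('A')(t) = Add(-9, t)
Function('g')(O) = Add(-9, O)
Pow(Add(-5043, Function('g')(72)), -1) = Pow(Add(-5043, Add(-9, 72)), -1) = Pow(Add(-5043, 63), -1) = Pow(-4980, -1) = Rational(-1, 4980)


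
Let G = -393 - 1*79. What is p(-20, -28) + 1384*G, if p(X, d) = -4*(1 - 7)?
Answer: -653224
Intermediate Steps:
p(X, d) = 24 (p(X, d) = -4*(-6) = 24)
G = -472 (G = -393 - 79 = -472)
p(-20, -28) + 1384*G = 24 + 1384*(-472) = 24 - 653248 = -653224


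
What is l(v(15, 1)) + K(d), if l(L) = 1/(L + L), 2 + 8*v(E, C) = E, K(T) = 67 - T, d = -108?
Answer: 2279/13 ≈ 175.31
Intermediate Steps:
v(E, C) = -1/4 + E/8
l(L) = 1/(2*L)
l(v(15, 1)) + K(d) = 1/(2*(-1/4 + (1/8)*15)) + (67 - 1*(-108)) = 1/(2*(-1/4 + 15/8)) + (67 + 108) = 1/(2*(13/8)) + 175 = (1/2)*(8/13) + 175 = 4/13 + 175 = 2279/13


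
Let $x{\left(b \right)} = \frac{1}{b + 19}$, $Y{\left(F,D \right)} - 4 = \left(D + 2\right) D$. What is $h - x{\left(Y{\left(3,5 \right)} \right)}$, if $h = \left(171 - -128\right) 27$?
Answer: $\frac{468233}{58} \approx 8073.0$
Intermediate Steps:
$Y{\left(F,D \right)} = 4 + D \left(2 + D\right)$ ($Y{\left(F,D \right)} = 4 + \left(D + 2\right) D = 4 + \left(2 + D\right) D = 4 + D \left(2 + D\right)$)
$x{\left(b \right)} = \frac{1}{19 + b}$
$h = 8073$ ($h = \left(171 + 128\right) 27 = 299 \cdot 27 = 8073$)
$h - x{\left(Y{\left(3,5 \right)} \right)} = 8073 - \frac{1}{19 + \left(4 + 5^{2} + 2 \cdot 5\right)} = 8073 - \frac{1}{19 + \left(4 + 25 + 10\right)} = 8073 - \frac{1}{19 + 39} = 8073 - \frac{1}{58} = \frac{468233}{58}$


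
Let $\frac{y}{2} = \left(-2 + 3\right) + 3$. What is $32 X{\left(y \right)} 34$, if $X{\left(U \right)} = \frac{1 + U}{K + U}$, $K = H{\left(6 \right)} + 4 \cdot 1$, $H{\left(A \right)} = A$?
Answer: $544$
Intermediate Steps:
$K = 10$ ($K = 6 + 4 \cdot 1 = 6 + 4 = 10$)
$y = 8$ ($y = 2 \left(\left(-2 + 3\right) + 3\right) = 2 \left(1 + 3\right) = 2 \cdot 4 = 8$)
$X{\left(U \right)} = \frac{1 + U}{10 + U}$
$32 X{\left(y \right)} 34 = 32 \frac{1 + 8}{10 + 8} \cdot 34 = 32 \cdot \frac{1}{18} \cdot 9 \cdot 34 = 32 \cdot \frac{1}{2} \cdot 34 = 16 \cdot 34 = 544$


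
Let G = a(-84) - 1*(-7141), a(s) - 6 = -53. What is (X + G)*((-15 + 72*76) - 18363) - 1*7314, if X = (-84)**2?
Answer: -182627214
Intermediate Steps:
X = 7056
a(s) = -47 (a(s) = 6 - 53 = -47)
G = 7094 (G = -47 - 1*(-7141) = -47 + 7141 = 7094)
(X + G)*((-15 + 72*76) - 18363) - 1*7314 = (7056 + 7094)*((-15 + 72*76) - 18363) - 1*7314 = 14150*((-15 + 5472) - 18363) - 7314 = 14150*(5457 - 18363) - 7314 = 14150*(-12906) - 7314 = -182619900 - 7314 = -182627214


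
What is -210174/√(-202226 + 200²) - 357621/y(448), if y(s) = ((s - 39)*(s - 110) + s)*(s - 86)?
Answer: -119207/16735260 + 105087*I*√162226/81113 ≈ -0.0071231 + 521.82*I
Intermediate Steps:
y(s) = (-86 + s)*(s + (-110 + s)*(-39 + s)) (y(s) = ((-39 + s)*(-110 + s) + s)*(-86 + s) = ((-110 + s)*(-39 + s) + s)*(-86 + s) = (s + (-110 + s)*(-39 + s))*(-86 + s) = (-86 + s)*(s + (-110 + s)*(-39 + s)))
-210174/√(-202226 + 200²) - 357621/y(448) = -210174/√(-202226 + 200²) - 357621/(-368940 + 448³ - 234*448² + 17018*448) = -210174/√(-202226 + 40000) - 357621/(-368940 + 89915392 - 234*200704 + 7624064) = -210174*(-I*√162226/162226) - 357621/(-368940 + 89915392 - 46964736 + 7624064) = -210174*(-I*√162226/162226) - 357621/50205780 = -(-105087)*I*√162226/81113 - 357621*1/50205780 = 105087*I*√162226/81113 - 119207/16735260 = -119207/16735260 + 105087*I*√162226/81113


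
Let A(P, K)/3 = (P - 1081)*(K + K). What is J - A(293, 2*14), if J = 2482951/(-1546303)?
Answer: 204703293401/1546303 ≈ 1.3238e+5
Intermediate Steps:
A(P, K) = 6*K*(-1081 + P) (A(P, K) = 3*((P - 1081)*(K + K)) = 3*((-1081 + P)*(2*K)) = 3*(2*K*(-1081 + P)) = 6*K*(-1081 + P))
J = -2482951/1546303 (J = 2482951*(-1/1546303) = -2482951/1546303 ≈ -1.6057)
J - A(293, 2*14) = -2482951/1546303 - 6*2*14*(-1081 + 293) = -2482951/1546303 - 6*28*(-788) = -2482951/1546303 - 1*(-132384) = -2482951/1546303 + 132384 = 204703293401/1546303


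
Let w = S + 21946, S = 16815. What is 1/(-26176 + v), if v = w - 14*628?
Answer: 1/3793 ≈ 0.00026364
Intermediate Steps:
w = 38761 (w = 16815 + 21946 = 38761)
v = 29969 (v = 38761 - 14*628 = 38761 - 8792 = 29969)
1/(-26176 + v) = 1/(-26176 + 29969) = 1/3793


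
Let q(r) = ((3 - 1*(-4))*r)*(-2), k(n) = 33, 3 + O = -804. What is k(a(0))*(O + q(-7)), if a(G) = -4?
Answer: -23397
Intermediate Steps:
O = -807 (O = -3 - 804 = -807)
q(r) = -14*r (q(r) = ((3 + 4)*r)*(-2) = (7*r)*(-2) = -14*r)
k(a(0))*(O + q(-7)) = 33*(-807 - 14*(-7)) = 33*(-807 + 98) = 33*(-709) = -23397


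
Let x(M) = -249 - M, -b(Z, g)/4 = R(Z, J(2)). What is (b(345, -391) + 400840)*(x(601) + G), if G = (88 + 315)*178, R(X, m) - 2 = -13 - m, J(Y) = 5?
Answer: 28417679136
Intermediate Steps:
R(X, m) = -11 - m (R(X, m) = 2 + (-13 - m) = -11 - m)
b(Z, g) = 64 (b(Z, g) = -4*(-11 - 1*5) = -4*(-11 - 5) = -4*(-16) = 64)
G = 71734 (G = 403*178 = 71734)
(b(345, -391) + 400840)*(x(601) + G) = (64 + 400840)*((-249 - 1*601) + 71734) = 400904*((-249 - 601) + 71734) = 400904*(-850 + 71734) = 400904*70884 = 28417679136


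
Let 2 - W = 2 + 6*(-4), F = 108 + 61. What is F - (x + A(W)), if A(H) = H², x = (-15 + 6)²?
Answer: -488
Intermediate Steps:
F = 169
W = 24 (W = 2 - (2 + 6*(-4)) = 2 - (2 - 24) = 2 - 1*(-22) = 2 + 22 = 24)
x = 81 (x = (-9)² = 81)
F - (x + A(W)) = 169 - (81 + 24²) = 169 - (81 + 576) = 169 - 1*657 = 169 - 657 = -488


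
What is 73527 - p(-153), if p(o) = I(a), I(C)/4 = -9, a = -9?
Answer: 73563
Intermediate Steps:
I(C) = -36 (I(C) = 4*(-9) = -36)
p(o) = -36
73527 - p(-153) = 73527 - 1*(-36) = 73527 + 36 = 73563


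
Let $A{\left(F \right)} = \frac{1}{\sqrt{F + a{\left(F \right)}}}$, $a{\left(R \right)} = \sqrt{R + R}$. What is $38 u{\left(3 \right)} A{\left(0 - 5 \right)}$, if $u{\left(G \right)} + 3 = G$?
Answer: $0$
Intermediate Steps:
$u{\left(G \right)} = -3 + G$
$a{\left(R \right)} = \sqrt{2} \sqrt{R}$ ($a{\left(R \right)} = \sqrt{2 R} = \sqrt{2} \sqrt{R}$)
$A{\left(F \right)} = \frac{1}{\sqrt{F + \sqrt{2} \sqrt{F}}}$
$38 u{\left(3 \right)} A{\left(0 - 5 \right)} = \frac{38 \left(-3 + 3\right)}{\sqrt{\left(0 - 5\right) + \sqrt{2} \sqrt{0 - 5}}} = \frac{38 \cdot 0}{\sqrt{\left(0 - 5\right) + \sqrt{2} \sqrt{0 - 5}}} = \frac{0}{\sqrt{-5 + \sqrt{2} \sqrt{-5}}} = \frac{0}{\sqrt{-5 + \sqrt{2} i \sqrt{5}}} = \frac{0}{\sqrt{-5 + i \sqrt{10}}} = 0$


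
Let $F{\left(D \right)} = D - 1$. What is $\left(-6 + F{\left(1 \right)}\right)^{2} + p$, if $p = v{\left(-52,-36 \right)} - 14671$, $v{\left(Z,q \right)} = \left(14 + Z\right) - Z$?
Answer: $-14621$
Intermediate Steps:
$F{\left(D \right)} = -1 + D$ ($F{\left(D \right)} = D - 1 = -1 + D$)
$v{\left(Z,q \right)} = 14$
$p = -14657$ ($p = 14 - 14671 = -14657$)
$\left(-6 + F{\left(1 \right)}\right)^{2} + p = \left(-6 + \left(-1 + 1\right)\right)^{2} - 14657 = \left(-6 + 0\right)^{2} - 14657 = \left(-6\right)^{2} - 14657 = 36 - 14657 = -14621$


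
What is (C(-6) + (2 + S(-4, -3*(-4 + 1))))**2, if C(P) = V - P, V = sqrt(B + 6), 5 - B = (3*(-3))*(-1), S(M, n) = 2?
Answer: (10 + sqrt(2))**2 ≈ 130.28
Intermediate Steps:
B = -4 (B = 5 - 3*(-3)*(-1) = 5 - (-9)*(-1) = 5 - 1*9 = 5 - 9 = -4)
V = sqrt(2) (V = sqrt(-4 + 6) = sqrt(2) ≈ 1.4142)
C(P) = sqrt(2) - P
(C(-6) + (2 + S(-4, -3*(-4 + 1))))**2 = ((sqrt(2) - 1*(-6)) + (2 + 2))**2 = ((sqrt(2) + 6) + 4)**2 = ((6 + sqrt(2)) + 4)**2 = (10 + sqrt(2))**2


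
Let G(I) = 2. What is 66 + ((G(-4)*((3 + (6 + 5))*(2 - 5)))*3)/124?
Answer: 1983/31 ≈ 63.968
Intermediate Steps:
66 + ((G(-4)*((3 + (6 + 5))*(2 - 5)))*3)/124 = 66 + ((2*((3 + (6 + 5))*(2 - 5)))*3)/124 = 66 + ((2*((3 + 11)*(-3)))*3)/124 = 66 + ((2*(14*(-3)))*3)/124 = 66 + ((2*(-42))*3)/124 = 66 + (-84*3)/124 = 66 + (1/124)*(-252) = 66 - 63/31 = 1983/31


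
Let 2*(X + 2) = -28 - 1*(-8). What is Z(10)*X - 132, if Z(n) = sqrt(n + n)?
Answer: -132 - 24*sqrt(5) ≈ -185.67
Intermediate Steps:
Z(n) = sqrt(2)*sqrt(n) (Z(n) = sqrt(2*n) = sqrt(2)*sqrt(n))
X = -12 (X = -2 + (-28 - 1*(-8))/2 = -2 + (-28 + 8)/2 = -2 + (1/2)*(-20) = -2 - 10 = -12)
Z(10)*X - 132 = (sqrt(2)*sqrt(10))*(-12) - 132 = (2*sqrt(5))*(-12) - 132 = -24*sqrt(5) - 132 = -132 - 24*sqrt(5)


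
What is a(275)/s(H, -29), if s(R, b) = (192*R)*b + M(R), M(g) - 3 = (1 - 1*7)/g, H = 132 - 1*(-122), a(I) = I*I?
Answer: -9604375/179612166 ≈ -0.053473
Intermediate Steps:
a(I) = I²
H = 254 (H = 132 + 122 = 254)
M(g) = 3 - 6/g (M(g) = 3 + (1 - 1*7)/g = 3 + (1 - 7)/g = 3 - 6/g)
s(R, b) = 3 - 6/R + 192*R*b (s(R, b) = (192*R)*b + (3 - 6/R) = 192*R*b + (3 - 6/R) = 3 - 6/R + 192*R*b)
a(275)/s(H, -29) = 275²/(3 - 6/254 + 192*254*(-29)) = 75625/(3 - 6*1/254 - 1414272) = 75625/(3 - 3/127 - 1414272) = 75625/(-179612166/127) = 75625*(-127/179612166) = -9604375/179612166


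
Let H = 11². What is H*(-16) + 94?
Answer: -1842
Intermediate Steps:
H = 121
H*(-16) + 94 = 121*(-16) + 94 = -1936 + 94 = -1842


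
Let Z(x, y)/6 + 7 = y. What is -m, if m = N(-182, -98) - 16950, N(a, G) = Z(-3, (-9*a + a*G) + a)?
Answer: -98760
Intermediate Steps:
Z(x, y) = -42 + 6*y
N(a, G) = -42 - 48*a + 6*G*a (N(a, G) = -42 + 6*((-9*a + a*G) + a) = -42 + 6*((-9*a + G*a) + a) = -42 + 6*(-8*a + G*a) = -42 + (-48*a + 6*G*a) = -42 - 48*a + 6*G*a)
m = 98760 (m = (-42 + 6*(-182)*(-8 - 98)) - 16950 = (-42 + 6*(-182)*(-106)) - 16950 = (-42 + 115752) - 16950 = 115710 - 16950 = 98760)
-m = -1*98760 = -98760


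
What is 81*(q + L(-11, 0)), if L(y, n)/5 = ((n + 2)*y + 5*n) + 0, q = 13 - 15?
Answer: -9072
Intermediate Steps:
q = -2
L(y, n) = 25*n + 5*y*(2 + n) (L(y, n) = 5*(((n + 2)*y + 5*n) + 0) = 5*(((2 + n)*y + 5*n) + 0) = 5*((y*(2 + n) + 5*n) + 0) = 5*((5*n + y*(2 + n)) + 0) = 5*(5*n + y*(2 + n)) = 25*n + 5*y*(2 + n))
81*(q + L(-11, 0)) = 81*(-2 + (10*(-11) + 25*0 + 5*0*(-11))) = 81*(-2 + (-110 + 0 + 0)) = 81*(-2 - 110) = 81*(-112) = -9072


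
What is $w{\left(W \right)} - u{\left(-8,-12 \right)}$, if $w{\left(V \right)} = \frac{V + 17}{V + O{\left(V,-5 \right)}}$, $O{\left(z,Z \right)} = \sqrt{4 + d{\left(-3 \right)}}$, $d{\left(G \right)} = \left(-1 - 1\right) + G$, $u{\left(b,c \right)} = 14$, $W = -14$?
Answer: $- \frac{2800}{197} - \frac{3 i}{197} \approx -14.213 - 0.015228 i$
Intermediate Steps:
$d{\left(G \right)} = -2 + G$
$O{\left(z,Z \right)} = i$ ($O{\left(z,Z \right)} = \sqrt{4 - 5} = \sqrt{-1} = i$)
$w{\left(V \right)} = \frac{17 + V}{i + V}$ ($w{\left(V \right)} = \frac{V + 17}{V + i} = \frac{17 + V}{i + V}$)
$w{\left(W \right)} - u{\left(-8,-12 \right)} = \frac{17 - 14}{i - 14} - 14 = \frac{1}{-14 + i} 3 - 14 = \frac{-14 - i}{197} \cdot 3 - 14 = \frac{3 \left(-14 - i\right)}{197} - 14 = -14 + \frac{3 \left(-14 - i\right)}{197}$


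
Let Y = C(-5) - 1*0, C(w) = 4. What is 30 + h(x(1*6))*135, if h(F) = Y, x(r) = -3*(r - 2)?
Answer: 570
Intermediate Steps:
x(r) = 6 - 3*r (x(r) = -3*(-2 + r) = 6 - 3*r)
Y = 4 (Y = 4 - 1*0 = 4 + 0 = 4)
h(F) = 4
30 + h(x(1*6))*135 = 30 + 4*135 = 30 + 540 = 570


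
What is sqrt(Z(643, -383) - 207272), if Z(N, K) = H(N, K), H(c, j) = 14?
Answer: I*sqrt(207258) ≈ 455.26*I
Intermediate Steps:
Z(N, K) = 14
sqrt(Z(643, -383) - 207272) = sqrt(14 - 207272) = sqrt(-207258) = I*sqrt(207258)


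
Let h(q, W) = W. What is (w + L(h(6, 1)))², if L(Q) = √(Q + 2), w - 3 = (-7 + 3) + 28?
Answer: (27 + √3)² ≈ 825.53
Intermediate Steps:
w = 27 (w = 3 + ((-7 + 3) + 28) = 3 + (-4 + 28) = 3 + 24 = 27)
L(Q) = √(2 + Q)
(w + L(h(6, 1)))² = (27 + √(2 + 1))² = (27 + √3)²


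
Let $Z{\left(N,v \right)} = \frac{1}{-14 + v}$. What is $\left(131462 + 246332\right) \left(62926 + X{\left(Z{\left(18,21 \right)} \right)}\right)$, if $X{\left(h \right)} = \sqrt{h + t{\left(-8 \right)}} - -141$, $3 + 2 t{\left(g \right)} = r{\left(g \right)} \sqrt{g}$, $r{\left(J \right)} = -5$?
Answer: $23826334198 + \frac{188897 \sqrt{-266 - 980 i \sqrt{2}}}{7} \approx 2.3827 \cdot 10^{10} - 7.8146 \cdot 10^{5} i$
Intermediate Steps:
$t{\left(g \right)} = - \frac{3}{2} - \frac{5 \sqrt{g}}{2}$ ($t{\left(g \right)} = - \frac{3}{2} + \frac{\left(-5\right) \sqrt{g}}{2} = - \frac{3}{2} - \frac{5 \sqrt{g}}{2}$)
$X{\left(h \right)} = 141 + \sqrt{- \frac{3}{2} + h - 5 i \sqrt{2}}$ ($X{\left(h \right)} = \sqrt{h - \left(\frac{3}{2} + \frac{5 \sqrt{-8}}{2}\right)} - -141 = \sqrt{h - \left(\frac{3}{2} + \frac{5 \cdot 2 i \sqrt{2}}{2}\right)} + 141 = \sqrt{h - \left(\frac{3}{2} + 5 i \sqrt{2}\right)} + 141 = \sqrt{- \frac{3}{2} + h - 5 i \sqrt{2}} + 141 = 141 + \sqrt{- \frac{3}{2} + h - 5 i \sqrt{2}}$)
$\left(131462 + 246332\right) \left(62926 + X{\left(Z{\left(18,21 \right)} \right)}\right) = \left(131462 + 246332\right) \left(62926 + \left(141 + \frac{\sqrt{-6 + \frac{4}{-14 + 21} - 20 i \sqrt{2}}}{2}\right)\right) = 377794 \left(62926 + \left(141 + \frac{\sqrt{-6 + \frac{4}{7} - 20 i \sqrt{2}}}{2}\right)\right) = 377794 \left(62926 + \left(141 + \frac{\sqrt{- \frac{38}{7} - 20 i \sqrt{2}}}{2}\right)\right) = 377794 \left(63067 + \frac{\sqrt{- \frac{38}{7} - 20 i \sqrt{2}}}{2}\right) = 23826334198 + 188897 \sqrt{- \frac{38}{7} - 20 i \sqrt{2}}$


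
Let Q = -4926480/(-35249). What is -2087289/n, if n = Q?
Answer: -24524949987/1642160 ≈ -14935.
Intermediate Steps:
Q = 4926480/35249 (Q = -4926480*(-1/35249) = 4926480/35249 ≈ 139.76)
n = 4926480/35249 ≈ 139.76
-2087289/n = -2087289/4926480/35249 = -2087289*35249/4926480 = -24524949987/1642160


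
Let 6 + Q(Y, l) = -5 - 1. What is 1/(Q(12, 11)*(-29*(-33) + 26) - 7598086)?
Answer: -1/7609882 ≈ -1.3141e-7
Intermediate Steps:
Q(Y, l) = -12 (Q(Y, l) = -6 + (-5 - 1) = -6 - 6 = -12)
1/(Q(12, 11)*(-29*(-33) + 26) - 7598086) = 1/(-12*(-29*(-33) + 26) - 7598086) = 1/(-12*(957 + 26) - 7598086) = 1/(-12*983 - 7598086) = 1/(-11796 - 7598086) = 1/(-7609882) = -1/7609882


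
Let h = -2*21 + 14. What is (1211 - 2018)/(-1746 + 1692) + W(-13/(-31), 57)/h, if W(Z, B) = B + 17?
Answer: 775/63 ≈ 12.302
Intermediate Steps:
W(Z, B) = 17 + B
h = -28 (h = -42 + 14 = -28)
(1211 - 2018)/(-1746 + 1692) + W(-13/(-31), 57)/h = (1211 - 2018)/(-1746 + 1692) + (17 + 57)/(-28) = -807/(-54) + 74*(-1/28) = -807*(-1/54) - 37/14 = 269/18 - 37/14 = 775/63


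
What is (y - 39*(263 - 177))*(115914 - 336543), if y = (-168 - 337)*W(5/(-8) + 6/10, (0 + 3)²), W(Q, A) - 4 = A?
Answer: 2188419051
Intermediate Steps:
W(Q, A) = 4 + A
y = -6565 (y = (-168 - 337)*(4 + (0 + 3)²) = -505*(4 + 3²) = -505*(4 + 9) = -505*13 = -6565)
(y - 39*(263 - 177))*(115914 - 336543) = (-6565 - 39*(263 - 177))*(115914 - 336543) = (-6565 - 39*86)*(-220629) = (-6565 - 3354)*(-220629) = -9919*(-220629) = 2188419051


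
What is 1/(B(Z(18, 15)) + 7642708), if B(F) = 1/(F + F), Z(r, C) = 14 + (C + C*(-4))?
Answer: 62/473847895 ≈ 1.3084e-7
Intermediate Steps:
Z(r, C) = 14 - 3*C (Z(r, C) = 14 + (C - 4*C) = 14 - 3*C)
B(F) = 1/(2*F)
1/(B(Z(18, 15)) + 7642708) = 1/(1/(2*(14 - 3*15)) + 7642708) = 1/(1/(2*(14 - 45)) + 7642708) = 1/((1/2)/(-31) + 7642708) = 1/((1/2)*(-1/31) + 7642708) = 1/(-1/62 + 7642708) = 1/(473847895/62) = 62/473847895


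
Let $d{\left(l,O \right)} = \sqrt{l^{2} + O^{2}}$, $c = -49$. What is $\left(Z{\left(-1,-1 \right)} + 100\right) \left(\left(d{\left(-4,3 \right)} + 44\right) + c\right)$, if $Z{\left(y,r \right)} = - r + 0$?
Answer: $0$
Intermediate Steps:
$d{\left(l,O \right)} = \sqrt{O^{2} + l^{2}}$
$Z{\left(y,r \right)} = - r$
$\left(Z{\left(-1,-1 \right)} + 100\right) \left(\left(d{\left(-4,3 \right)} + 44\right) + c\right) = \left(\left(-1\right) \left(-1\right) + 100\right) \left(\left(\sqrt{3^{2} + \left(-4\right)^{2}} + 44\right) - 49\right) = \left(1 + 100\right) \left(\left(\sqrt{9 + 16} + 44\right) - 49\right) = 101 \left(\left(\sqrt{25} + 44\right) - 49\right) = 101 \left(\left(5 + 44\right) - 49\right) = 101 \left(49 - 49\right) = 101 \cdot 0 = 0$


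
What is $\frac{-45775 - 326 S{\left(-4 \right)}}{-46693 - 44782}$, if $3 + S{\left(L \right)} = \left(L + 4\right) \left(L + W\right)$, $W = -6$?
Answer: $\frac{44797}{91475} \approx 0.48972$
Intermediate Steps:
$S{\left(L \right)} = -3 + \left(-6 + L\right) \left(4 + L\right)$ ($S{\left(L \right)} = -3 + \left(L + 4\right) \left(L - 6\right) = -3 + \left(4 + L\right) \left(-6 + L\right) = -3 + \left(-6 + L\right) \left(4 + L\right)$)
$\frac{-45775 - 326 S{\left(-4 \right)}}{-46693 - 44782} = \frac{-45775 - 326 \left(-27 + \left(-4\right)^{2} - -8\right)}{-46693 - 44782} = \frac{-45775 - 326 \left(-27 + 16 + 8\right)}{-91475} = \left(-45775 - -978\right) \left(- \frac{1}{91475}\right) = \left(-45775 + 978\right) \left(- \frac{1}{91475}\right) = \left(-44797\right) \left(- \frac{1}{91475}\right) = \frac{44797}{91475}$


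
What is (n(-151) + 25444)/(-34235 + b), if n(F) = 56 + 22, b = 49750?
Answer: 25522/15515 ≈ 1.6450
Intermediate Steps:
n(F) = 78
(n(-151) + 25444)/(-34235 + b) = (78 + 25444)/(-34235 + 49750) = 25522/15515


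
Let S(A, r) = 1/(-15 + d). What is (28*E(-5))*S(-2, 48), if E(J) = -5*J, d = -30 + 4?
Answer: -700/41 ≈ -17.073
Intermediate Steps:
d = -26
S(A, r) = -1/41 (S(A, r) = 1/(-15 - 26) = 1/(-41) = -1/41)
(28*E(-5))*S(-2, 48) = (28*(-5*(-5)))*(-1/41) = (28*25)*(-1/41) = 700*(-1/41) = -700/41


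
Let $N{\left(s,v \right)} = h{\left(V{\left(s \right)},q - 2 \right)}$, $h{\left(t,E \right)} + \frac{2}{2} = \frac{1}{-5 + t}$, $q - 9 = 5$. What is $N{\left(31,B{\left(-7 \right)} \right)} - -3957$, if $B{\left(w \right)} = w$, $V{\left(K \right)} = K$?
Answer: $\frac{102857}{26} \approx 3956.0$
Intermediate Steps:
$q = 14$ ($q = 9 + 5 = 14$)
$h{\left(t,E \right)} = -1 + \frac{1}{-5 + t}$
$N{\left(s,v \right)} = \frac{6 - s}{-5 + s}$
$N{\left(31,B{\left(-7 \right)} \right)} - -3957 = \frac{6 - 31}{-5 + 31} - -3957 = \frac{6 - 31}{26} + 3957 = \frac{1}{26} \left(-25\right) + 3957 = - \frac{25}{26} + 3957 = \frac{102857}{26}$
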